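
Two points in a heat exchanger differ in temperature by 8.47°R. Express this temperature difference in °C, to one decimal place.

For a temperature interval the offset drops out; only the factor 5/9 applies.
8.47 × 5/9 = 4.7.

4.7°C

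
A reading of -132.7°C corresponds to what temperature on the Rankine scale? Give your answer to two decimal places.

252.81°R

In Rankine: -132.7000 × 1.8 + 491.67 = 252.81°R.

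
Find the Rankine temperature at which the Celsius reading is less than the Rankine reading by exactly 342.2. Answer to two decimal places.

Let R be the Rankine reading. The Celsius reading is C = 5/9·R - 273.15.
Require C - R = -342.2: (-4/9)·R - 273.15 = -342.2.
R = (-342.2 + 273.15) / (-4/9) = 155.36.

155.36°R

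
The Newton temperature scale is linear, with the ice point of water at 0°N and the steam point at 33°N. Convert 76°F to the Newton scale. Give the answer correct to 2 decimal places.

First in Celsius: (76 - 32) × 5/9 = 24.4444°C.
Linearly onto the Newton scale: 0 + (24.4444 / 100) × (33 - 0) = 8.07°N.

8.07°N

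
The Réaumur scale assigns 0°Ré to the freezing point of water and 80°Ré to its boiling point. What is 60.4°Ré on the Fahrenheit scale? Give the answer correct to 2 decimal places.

167.90°F

Linear interpolation between the fixed points: C = (60.4 - 0) × 100 / (80 - 0) = 75.5000°C.
Then 75.5000 × 1.8 + 32 = 167.90°F.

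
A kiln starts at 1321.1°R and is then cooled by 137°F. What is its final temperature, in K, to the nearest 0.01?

Initial temperature in Celsius: (1321.1 - 491.67) × 5/9 = 460.7944°C.
The 137°F change is an interval, so only the factor 5/9 applies: -137 × 5/9 = -76.1111°C.
Final Celsius temperature: 460.7944 - 76.1111 = 384.6833°C.
In kelvin: 384.6833 + 273.15 = 657.83 K.

657.83 K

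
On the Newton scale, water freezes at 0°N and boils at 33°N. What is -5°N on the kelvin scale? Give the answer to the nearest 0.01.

Linear interpolation between the fixed points: C = (-5 - 0) × 100 / (33 - 0) = -15.1515°C.
Then -15.1515 + 273.15 = 258.00 K.

258.00 K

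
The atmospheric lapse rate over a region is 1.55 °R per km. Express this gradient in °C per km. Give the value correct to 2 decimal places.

0.86 °C/km

The quantity depends on a temperature interval, so only the ratio of degree sizes applies; the offset between the scales is irrelevant.
A change of 1°R is a change of 5/9°C, so 1.55 × 5/9 = 0.86.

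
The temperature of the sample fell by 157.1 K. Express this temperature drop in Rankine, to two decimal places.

For a temperature interval the offset drops out; only the factor 1.8 applies.
157.1 × 1.8 = 282.78.

282.78°R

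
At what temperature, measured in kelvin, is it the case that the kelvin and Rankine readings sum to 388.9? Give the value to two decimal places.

Let K be the kelvin reading. The Rankine reading is R = 1.8·K.
Require K + R = 388.9: (2.8)·K = 388.9.
K = (388.9) / (2.8) = 138.89.

138.89 K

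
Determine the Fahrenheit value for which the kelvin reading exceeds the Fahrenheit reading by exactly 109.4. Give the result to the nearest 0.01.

Let F be the Fahrenheit reading. The kelvin reading is K = 5/9·F + 255.372.
Require K - F = 109.4: (-4/9)·F + 255.372 = 109.4.
F = (109.4 - 255.372) / (-4/9) = 328.44.

328.44°F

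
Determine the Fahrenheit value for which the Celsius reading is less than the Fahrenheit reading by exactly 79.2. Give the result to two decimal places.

Let F be the Fahrenheit reading. The Celsius reading is C = 5/9·F - 17.7778.
Require C - F = -79.2: (-4/9)·F - 17.7778 = -79.2.
F = (-79.2 + 17.7778) / (-4/9) = 138.20.

138.20°F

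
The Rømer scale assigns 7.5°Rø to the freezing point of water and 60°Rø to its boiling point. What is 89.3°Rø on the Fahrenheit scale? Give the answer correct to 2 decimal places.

312.46°F

Linear interpolation between the fixed points: C = (89.3 - 7.5) × 100 / (60 - 7.5) = 155.8095°C.
Then 155.8095 × 1.8 + 32 = 312.46°F.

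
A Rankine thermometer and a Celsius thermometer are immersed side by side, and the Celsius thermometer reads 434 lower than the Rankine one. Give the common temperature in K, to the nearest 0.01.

Let x be the Rankine reading; then the Celsius reading is 5/9·x - 273.15.
(5/9·x - 273.15) - x = -434  ⇒  (-4/9)·x = -160.85  ⇒  x = 361.9125°R.
In Celsius: (361.9125 - 491.67) × 5/9 = -72.0875°C.
In kelvin: -72.0875 + 273.15 = 201.06 K.

201.06 K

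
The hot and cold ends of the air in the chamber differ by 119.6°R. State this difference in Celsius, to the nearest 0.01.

Only the scale ratio 5/9 matters for a change in temperature.
119.6 × 5/9 = 66.44.

66.44°C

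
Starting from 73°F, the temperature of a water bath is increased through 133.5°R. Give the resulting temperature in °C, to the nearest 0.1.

96.9°C

Initial temperature in Celsius: (73 - 32) × 5/9 = 22.7778°C.
The 133.5°R change is an interval, so only the factor 5/9 applies: +133.5 × 5/9 = +74.1667°C.
Final Celsius temperature: 22.7778 + 74.1667 = 96.9444°C.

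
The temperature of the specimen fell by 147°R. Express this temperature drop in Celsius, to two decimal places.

81.67°C

For a temperature interval the offset drops out; only the factor 5/9 applies.
147 × 5/9 = 81.67.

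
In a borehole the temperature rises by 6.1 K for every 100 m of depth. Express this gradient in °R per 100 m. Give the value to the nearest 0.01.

10.98 °R/100 m

Since only a temperature interval is involved, the additive offset between the scales drops out.
A change of 1 K is a change of 1.8°R, so 6.1 × 1.8 = 10.98.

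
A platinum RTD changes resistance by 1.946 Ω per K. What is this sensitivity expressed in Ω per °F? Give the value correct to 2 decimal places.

The quantity depends on a temperature interval, so only the ratio of degree sizes applies; the offset between the scales is irrelevant.
A change of 1°F is a change of 5/9 K, so per °F the value is 1.946 × 5/9 = 1.08.

1.08 Ω per °F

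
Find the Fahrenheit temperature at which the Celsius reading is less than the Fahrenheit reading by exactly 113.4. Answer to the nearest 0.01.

Let F be the Fahrenheit reading. The Celsius reading is C = 5/9·F - 17.7778.
Require C - F = -113.4: (-4/9)·F - 17.7778 = -113.4.
F = (-113.4 + 17.7778) / (-4/9) = 215.15.

215.15°F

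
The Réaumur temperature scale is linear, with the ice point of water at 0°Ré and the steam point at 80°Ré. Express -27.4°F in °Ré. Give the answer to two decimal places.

First in Celsius: (-27.4 - 32) × 5/9 = -33.0000°C.
Linearly onto the Réaumur scale: 0 + (-33.0000 / 100) × (80 - 0) = -26.40°Ré.

-26.40°Ré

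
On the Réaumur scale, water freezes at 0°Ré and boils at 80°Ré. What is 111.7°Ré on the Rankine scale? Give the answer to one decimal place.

Linear interpolation between the fixed points: C = (111.7 - 0) × 100 / (80 - 0) = 139.6250°C.
Then 139.6250 × 1.8 + 491.67 = 743.0°R.

743.0°R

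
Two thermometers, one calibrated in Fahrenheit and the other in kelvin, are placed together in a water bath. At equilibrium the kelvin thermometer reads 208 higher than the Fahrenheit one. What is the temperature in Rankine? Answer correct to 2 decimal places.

566.26°R

Let x be the Fahrenheit reading; then the kelvin reading is 5/9·x + 255.372.
(5/9·x + 255.372) - x = 208  ⇒  (-4/9)·x = -47.3722  ⇒  x = 106.5875°F.
In Celsius: (106.5875 - 32) × 5/9 = 41.4375°C.
In Rankine: 41.4375 × 1.8 + 491.67 = 566.26°R.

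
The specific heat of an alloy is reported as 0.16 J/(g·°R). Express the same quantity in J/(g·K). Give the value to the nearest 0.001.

Since only a temperature interval is involved, the additive offset between the scales drops out.
A change of 1 K is a change of 1.8°R, so per K the value is 0.16 × 1.8 = 0.288.

0.288 J/(g·K)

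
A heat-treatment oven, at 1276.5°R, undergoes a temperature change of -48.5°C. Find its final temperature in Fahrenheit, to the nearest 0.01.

Initial temperature in Celsius: (1276.5 - 491.67) × 5/9 = 436.0167°C.
Final Celsius temperature: 436.0167 - 48.5000 = 387.5167°C.
In Fahrenheit: 387.5167 × 1.8 + 32 = 729.53°F.

729.53°F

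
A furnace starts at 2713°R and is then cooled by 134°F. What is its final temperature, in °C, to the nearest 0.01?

Initial temperature in Celsius: (2713 - 491.67) × 5/9 = 1234.0722°C.
The 134°F change is an interval, so only the factor 5/9 applies: -134 × 5/9 = -74.4444°C.
Final Celsius temperature: 1234.0722 - 74.4444 = 1159.6278°C.

1159.63°C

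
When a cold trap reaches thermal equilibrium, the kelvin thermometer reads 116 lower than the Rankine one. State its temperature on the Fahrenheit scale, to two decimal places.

-198.67°F

Let x be the Rankine reading; then the kelvin reading is 5/9·x.
(5/9·x) - x = -116  ⇒  (-4/9)·x = -116  ⇒  x = 261.0000°R.
In Celsius: (261 - 491.67) × 5/9 = -128.1500°C.
In Fahrenheit: -128.1500 × 1.8 + 32 = -198.67°F.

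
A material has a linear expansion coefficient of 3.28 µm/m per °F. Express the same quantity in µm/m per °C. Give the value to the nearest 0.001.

5.904 µm/m per °C

The quantity depends on a temperature interval, so only the ratio of degree sizes applies; the offset between the scales is irrelevant.
A change of 1°C is a change of 1.8°F, so per °C the value is 3.28 × 1.8 = 5.904.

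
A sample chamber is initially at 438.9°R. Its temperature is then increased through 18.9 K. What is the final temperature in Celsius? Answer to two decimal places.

-10.42°C

Initial temperature in Celsius: (438.9 - 491.67) × 5/9 = -29.3167°C.
The 18.9 K change is an interval; Kelvin and Celsius degrees are the same size, so ΔC = +18.9°C.
Final Celsius temperature: -29.3167 + 18.9000 = -10.4167°C.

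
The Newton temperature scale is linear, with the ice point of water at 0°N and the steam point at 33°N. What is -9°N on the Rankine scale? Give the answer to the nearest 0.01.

442.58°R

Linear interpolation between the fixed points: C = (-9 - 0) × 100 / (33 - 0) = -27.2727°C.
Then -27.2727 × 1.8 + 491.67 = 442.58°R.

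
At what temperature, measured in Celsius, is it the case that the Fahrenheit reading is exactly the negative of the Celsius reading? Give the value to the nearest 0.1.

-11.4°C

Let C be the Celsius reading. The Fahrenheit reading is F = 1.8·C + 32.
Require F = -1·C: 1.8·C + 32 = -1·C.
(2.8)·C = -32  ⇒  C = -11.4.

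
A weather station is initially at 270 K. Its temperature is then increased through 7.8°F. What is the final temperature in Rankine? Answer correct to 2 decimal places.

493.80°R

Initial temperature in Celsius: 270 - 273.15 = -3.1500°C.
The 7.8°F change is an interval, so only the factor 5/9 applies: +7.8 × 5/9 = +4.3333°C.
Final Celsius temperature: -3.1500 + 4.3333 = 1.1833°C.
In Rankine: 1.1833 × 1.8 + 491.67 = 493.80°R.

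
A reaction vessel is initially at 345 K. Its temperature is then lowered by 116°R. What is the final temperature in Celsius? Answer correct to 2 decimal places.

Initial temperature in Celsius: 345 - 273.15 = 71.8500°C.
The 116°R change is an interval, so only the factor 5/9 applies: -116 × 5/9 = -64.4444°C.
Final Celsius temperature: 71.8500 - 64.4444 = 7.4056°C.

7.41°C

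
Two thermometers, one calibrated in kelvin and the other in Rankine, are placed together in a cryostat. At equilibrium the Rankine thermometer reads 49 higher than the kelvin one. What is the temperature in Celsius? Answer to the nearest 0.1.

Let x be the kelvin reading; then the Rankine reading is 1.8·x.
(1.8·x) - x = 49  ⇒  (0.8)·x = 49  ⇒  x = 61.2500 K.
In Celsius: 61.25 - 273.15 = -211.9°C.

-211.9°C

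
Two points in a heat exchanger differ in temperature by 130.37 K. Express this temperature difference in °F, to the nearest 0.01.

An interval of 1 K corresponds to 1.8°F.
130.37 × 1.8 = 234.67.

234.67°F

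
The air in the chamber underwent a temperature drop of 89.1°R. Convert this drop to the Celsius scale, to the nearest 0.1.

49.5°C

An interval of 1°R corresponds to 5/9°C.
89.1 × 5/9 = 49.5.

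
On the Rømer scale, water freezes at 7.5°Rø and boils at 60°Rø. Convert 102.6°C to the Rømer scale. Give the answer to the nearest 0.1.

61.4°Rø

Linearly onto the Rømer scale: 7.5 + (102.6000 / 100) × (60 - 7.5) = 61.4°Rø.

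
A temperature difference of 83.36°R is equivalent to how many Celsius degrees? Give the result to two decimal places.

Only the scale ratio 5/9 matters for a change in temperature.
83.36 × 5/9 = 46.31.

46.31°C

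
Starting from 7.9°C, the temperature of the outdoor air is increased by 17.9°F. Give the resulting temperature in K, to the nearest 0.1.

The 17.9°F change is an interval, so only the factor 5/9 applies: +17.9 × 5/9 = +9.9444°C.
Final Celsius temperature: 7.9000 + 9.9444 = 17.8444°C.
In kelvin: 17.8444 + 273.15 = 291.0 K.

291.0 K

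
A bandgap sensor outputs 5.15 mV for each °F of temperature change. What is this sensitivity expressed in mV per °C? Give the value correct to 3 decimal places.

The quantity depends on a temperature interval, so only the ratio of degree sizes applies; the offset between the scales is irrelevant.
A change of 1°C is a change of 1.8°F, so per °C the value is 5.15 × 1.8 = 9.270.

9.270 mV per °C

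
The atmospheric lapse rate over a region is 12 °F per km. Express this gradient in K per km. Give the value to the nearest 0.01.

Since only a temperature interval is involved, the additive offset between the scales drops out.
A change of 1°F is a change of 5/9 K, so 12 × 5/9 = 6.67.

6.67 K/km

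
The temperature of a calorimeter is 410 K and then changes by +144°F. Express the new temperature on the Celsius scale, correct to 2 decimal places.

216.85°C

Initial temperature in Celsius: 410 - 273.15 = 136.8500°C.
The 144°F change is an interval, so only the factor 5/9 applies: +144 × 5/9 = +80.0000°C.
Final Celsius temperature: 136.8500 + 80.0000 = 216.8500°C.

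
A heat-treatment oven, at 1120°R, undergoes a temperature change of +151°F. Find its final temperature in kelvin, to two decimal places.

706.11 K

Initial temperature in Celsius: (1120 - 491.67) × 5/9 = 349.0722°C.
The 151°F change is an interval, so only the factor 5/9 applies: +151 × 5/9 = +83.8889°C.
Final Celsius temperature: 349.0722 + 83.8889 = 432.9611°C.
In kelvin: 432.9611 + 273.15 = 706.11 K.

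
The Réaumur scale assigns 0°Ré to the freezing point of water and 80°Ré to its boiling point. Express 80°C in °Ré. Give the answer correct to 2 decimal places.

64.00°Ré

Linearly onto the Réaumur scale: 0 + (80.0000 / 100) × (80 - 0) = 64.00°Ré.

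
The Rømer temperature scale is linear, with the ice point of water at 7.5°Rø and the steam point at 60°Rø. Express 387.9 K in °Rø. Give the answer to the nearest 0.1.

First in Celsius: 387.9 - 273.15 = 114.7500°C.
Linearly onto the Rømer scale: 7.5 + (114.7500 / 100) × (60 - 7.5) = 67.7°Rø.

67.7°Rø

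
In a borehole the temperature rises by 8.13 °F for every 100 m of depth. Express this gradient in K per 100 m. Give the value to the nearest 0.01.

Since only a temperature interval is involved, the additive offset between the scales drops out.
A change of 1°F is a change of 5/9 K, so 8.13 × 5/9 = 4.52.

4.52 K/100 m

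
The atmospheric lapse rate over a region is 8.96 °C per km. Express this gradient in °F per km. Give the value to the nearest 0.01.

The quantity depends on a temperature interval, so only the ratio of degree sizes applies; the offset between the scales is irrelevant.
A change of 1°C is a change of 1.8°F, so 8.96 × 1.8 = 16.13.

16.13 °F/km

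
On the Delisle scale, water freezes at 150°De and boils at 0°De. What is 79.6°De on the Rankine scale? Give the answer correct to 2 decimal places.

Linear interpolation between the fixed points: C = (79.6 - 150) × 100 / (0 - 150) = 46.9333°C.
Then 46.9333 × 1.8 + 491.67 = 576.15°R.

576.15°R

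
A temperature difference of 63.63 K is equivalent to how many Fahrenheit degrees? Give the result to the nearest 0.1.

114.5°F

Only the scale ratio 1.8 matters for a change in temperature.
63.63 × 1.8 = 114.5.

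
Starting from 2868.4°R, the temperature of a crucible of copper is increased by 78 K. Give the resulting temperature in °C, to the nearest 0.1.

1398.4°C

Initial temperature in Celsius: (2868.4 - 491.67) × 5/9 = 1320.4056°C.
The 78 K change is an interval; Kelvin and Celsius degrees are the same size, so ΔC = +78°C.
Final Celsius temperature: 1320.4056 + 78.0000 = 1398.4056°C.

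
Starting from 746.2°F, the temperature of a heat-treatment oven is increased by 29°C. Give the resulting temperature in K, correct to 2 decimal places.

698.93 K

Initial temperature in Celsius: (746.2 - 32) × 5/9 = 396.7778°C.
Final Celsius temperature: 396.7778 + 29.0000 = 425.7778°C.
In kelvin: 425.7778 + 273.15 = 698.93 K.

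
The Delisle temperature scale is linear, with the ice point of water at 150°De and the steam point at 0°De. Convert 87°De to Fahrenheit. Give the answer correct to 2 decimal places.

Linear interpolation between the fixed points: C = (87 - 150) × 100 / (0 - 150) = 42.0000°C.
Then 42.0000 × 1.8 + 32 = 107.60°F.

107.60°F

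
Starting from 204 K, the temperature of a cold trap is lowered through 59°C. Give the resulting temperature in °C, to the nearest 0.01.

-128.15°C

Initial temperature in Celsius: 204 - 273.15 = -69.1500°C.
Final Celsius temperature: -69.1500 - 59.0000 = -128.1500°C.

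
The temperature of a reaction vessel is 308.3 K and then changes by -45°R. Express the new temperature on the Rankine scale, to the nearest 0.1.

509.9°R

Initial temperature in Celsius: 308.3 - 273.15 = 35.1500°C.
The 45°R change is an interval, so only the factor 5/9 applies: -45 × 5/9 = -25.0000°C.
Final Celsius temperature: 35.1500 - 25.0000 = 10.1500°C.
In Rankine: 10.1500 × 1.8 + 491.67 = 509.9°R.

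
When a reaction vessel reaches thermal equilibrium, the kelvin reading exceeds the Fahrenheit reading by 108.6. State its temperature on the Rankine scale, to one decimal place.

789.9°R

Let x be the Fahrenheit reading; then the kelvin reading is 5/9·x + 255.372.
(5/9·x + 255.372) - x = 108.6  ⇒  (-4/9)·x = -146.772  ⇒  x = 330.2375°F.
In Celsius: (330.2375 - 32) × 5/9 = 165.6875°C.
In Rankine: 165.6875 × 1.8 + 491.67 = 789.9°R.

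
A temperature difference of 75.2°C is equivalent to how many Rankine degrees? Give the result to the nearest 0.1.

135.4°R

An interval of 1°C corresponds to 1.8°R.
75.2 × 1.8 = 135.4.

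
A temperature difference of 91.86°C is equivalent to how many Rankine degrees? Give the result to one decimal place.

165.3°R

For a temperature interval the offset drops out; only the factor 1.8 applies.
91.86 × 1.8 = 165.3.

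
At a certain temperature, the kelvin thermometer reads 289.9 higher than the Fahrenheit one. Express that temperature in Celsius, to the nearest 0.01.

-60.94°C

Let x be the Fahrenheit reading; then the kelvin reading is 5/9·x + 255.372.
(5/9·x + 255.372) - x = 289.9  ⇒  (-4/9)·x = 34.5278  ⇒  x = -77.6875°F.
In Celsius: (-77.6875 - 32) × 5/9 = -60.94°C.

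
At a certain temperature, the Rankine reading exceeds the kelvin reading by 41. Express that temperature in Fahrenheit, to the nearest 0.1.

-367.4°F

Let x be the Rankine reading; then the kelvin reading is 5/9·x.
(5/9·x) - x = -41  ⇒  (-4/9)·x = -41  ⇒  x = 92.2500°R.
In Celsius: (92.25 - 491.67) × 5/9 = -221.9000°C.
In Fahrenheit: -221.9000 × 1.8 + 32 = -367.4°F.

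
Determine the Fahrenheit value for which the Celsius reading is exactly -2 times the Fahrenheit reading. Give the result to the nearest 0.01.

Let F be the Fahrenheit reading. The Celsius reading is C = 5/9·F - 17.7778.
Require C = -2·F: 5/9·F - 17.7778 = -2·F.
(23/9)·F = 17.7778  ⇒  F = 6.96.

6.96°F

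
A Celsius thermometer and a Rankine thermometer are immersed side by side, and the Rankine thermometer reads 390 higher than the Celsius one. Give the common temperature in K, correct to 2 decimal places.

146.06 K

Let x be the Celsius reading; then the Rankine reading is 1.8·x + 491.67.
(1.8·x + 491.67) - x = 390  ⇒  (0.8)·x = -101.67  ⇒  x = -127.0875°C.
In kelvin: -127.0875 + 273.15 = 146.06 K.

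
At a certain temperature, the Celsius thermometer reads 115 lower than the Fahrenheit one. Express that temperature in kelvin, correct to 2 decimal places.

Let x be the Fahrenheit reading; then the Celsius reading is 5/9·x - 17.7778.
(5/9·x - 17.7778) - x = -115  ⇒  (-4/9)·x = -97.2222  ⇒  x = 218.7500°F.
In Celsius: (218.75 - 32) × 5/9 = 103.7500°C.
In kelvin: 103.7500 + 273.15 = 376.90 K.

376.90 K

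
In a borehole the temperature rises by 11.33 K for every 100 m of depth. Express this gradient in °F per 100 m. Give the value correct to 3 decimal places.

The quantity depends on a temperature interval, so only the ratio of degree sizes applies; the offset between the scales is irrelevant.
A change of 1 K is a change of 1.8°F, so 11.33 × 1.8 = 20.394.

20.394 °F/100 m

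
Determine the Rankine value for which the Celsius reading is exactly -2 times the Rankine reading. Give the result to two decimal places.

106.88°R

Let R be the Rankine reading. The Celsius reading is C = 5/9·R - 273.15.
Require C = -2·R: 5/9·R - 273.15 = -2·R.
(23/9)·R = 273.15  ⇒  R = 106.88.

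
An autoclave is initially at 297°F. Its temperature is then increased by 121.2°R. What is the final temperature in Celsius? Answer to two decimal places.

Initial temperature in Celsius: (297 - 32) × 5/9 = 147.2222°C.
The 121.2°R change is an interval, so only the factor 5/9 applies: +121.2 × 5/9 = +67.3333°C.
Final Celsius temperature: 147.2222 + 67.3333 = 214.5556°C.

214.56°C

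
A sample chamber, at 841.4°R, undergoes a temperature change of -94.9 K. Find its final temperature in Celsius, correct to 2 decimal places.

99.39°C

Initial temperature in Celsius: (841.4 - 491.67) × 5/9 = 194.2944°C.
The 94.9 K change is an interval; Kelvin and Celsius degrees are the same size, so ΔC = -94.9°C.
Final Celsius temperature: 194.2944 - 94.9000 = 99.3944°C.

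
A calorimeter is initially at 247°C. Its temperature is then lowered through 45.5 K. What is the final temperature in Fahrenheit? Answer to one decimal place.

394.7°F

The 45.5 K change is an interval; Kelvin and Celsius degrees are the same size, so ΔC = -45.5°C.
Final Celsius temperature: 247.0000 - 45.5000 = 201.5000°C.
In Fahrenheit: 201.5000 × 1.8 + 32 = 394.7°F.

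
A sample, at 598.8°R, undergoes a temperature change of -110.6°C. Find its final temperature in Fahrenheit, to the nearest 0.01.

-59.95°F

Initial temperature in Celsius: (598.8 - 491.67) × 5/9 = 59.5167°C.
Final Celsius temperature: 59.5167 - 110.6000 = -51.0833°C.
In Fahrenheit: -51.0833 × 1.8 + 32 = -59.95°F.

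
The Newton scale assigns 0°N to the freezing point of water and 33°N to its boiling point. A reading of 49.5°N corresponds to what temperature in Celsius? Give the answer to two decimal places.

150.00°C

Linear interpolation between the fixed points: C = (49.5 - 0) × 100 / (33 - 0) = 150.0000°C.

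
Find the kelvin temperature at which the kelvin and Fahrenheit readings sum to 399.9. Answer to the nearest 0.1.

Let K be the kelvin reading. The Fahrenheit reading is F = 1.8·K - 459.67.
Require K + F = 399.9: (2.8)·K - 459.67 = 399.9.
K = (399.9 + 459.67) / (2.8) = 307.0.

307.0 K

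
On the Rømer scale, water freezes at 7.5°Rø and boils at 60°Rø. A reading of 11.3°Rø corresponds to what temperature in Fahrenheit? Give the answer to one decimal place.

Linear interpolation between the fixed points: C = (11.3 - 7.5) × 100 / (60 - 7.5) = 7.2381°C.
Then 7.2381 × 1.8 + 32 = 45.0°F.

45.0°F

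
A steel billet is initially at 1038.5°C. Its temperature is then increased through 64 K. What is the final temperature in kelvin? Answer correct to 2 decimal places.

1375.65 K

The 64 K change is an interval; Kelvin and Celsius degrees are the same size, so ΔC = +64°C.
Final Celsius temperature: 1038.5000 + 64.0000 = 1102.5000°C.
In kelvin: 1102.5000 + 273.15 = 1375.65 K.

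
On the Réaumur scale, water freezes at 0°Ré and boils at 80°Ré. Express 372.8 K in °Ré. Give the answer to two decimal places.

First in Celsius: 372.8 - 273.15 = 99.6500°C.
Linearly onto the Réaumur scale: 0 + (99.6500 / 100) × (80 - 0) = 79.72°Ré.

79.72°Ré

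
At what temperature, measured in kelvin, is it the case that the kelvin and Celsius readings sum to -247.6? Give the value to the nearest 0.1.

Let K be the kelvin reading. The Celsius reading is C = 1·K - 273.15.
Require K + C = -247.6: (2)·K - 273.15 = -247.6.
K = (-247.6 + 273.15) / (2) = 12.8.

12.8 K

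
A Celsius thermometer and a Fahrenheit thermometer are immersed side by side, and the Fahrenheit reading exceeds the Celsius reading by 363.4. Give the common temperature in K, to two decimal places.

Let x be the Celsius reading; then the Fahrenheit reading is 1.8·x + 32.
(1.8·x + 32) - x = 363.4  ⇒  (0.8)·x = 331.4  ⇒  x = 414.2500°C.
In kelvin: 414.2500 + 273.15 = 687.40 K.

687.40 K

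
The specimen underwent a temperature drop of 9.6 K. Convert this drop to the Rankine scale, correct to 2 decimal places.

For a temperature interval the offset drops out; only the factor 1.8 applies.
9.6 × 1.8 = 17.28.

17.28°R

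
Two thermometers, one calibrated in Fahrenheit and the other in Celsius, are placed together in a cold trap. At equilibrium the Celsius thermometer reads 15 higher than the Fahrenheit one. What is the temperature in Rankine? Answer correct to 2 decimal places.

Let x be the Fahrenheit reading; then the Celsius reading is 5/9·x - 17.7778.
(5/9·x - 17.7778) - x = 15  ⇒  (-4/9)·x = 32.7778  ⇒  x = -73.7500°F.
In Celsius: (-73.75 - 32) × 5/9 = -58.7500°C.
In Rankine: -58.7500 × 1.8 + 491.67 = 385.92°R.

385.92°R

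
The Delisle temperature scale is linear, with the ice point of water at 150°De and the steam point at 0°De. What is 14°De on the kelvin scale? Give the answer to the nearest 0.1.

363.8 K

Linear interpolation between the fixed points: C = (14 - 150) × 100 / (0 - 150) = 90.6667°C.
Then 90.6667 + 273.15 = 363.8 K.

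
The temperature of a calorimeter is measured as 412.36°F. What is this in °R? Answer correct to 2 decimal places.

In Celsius: (412.36 - 32) × 5/9 = 211.3111°C.
In Rankine: 211.3111 × 1.8 + 491.67 = 872.03°R.

872.03°R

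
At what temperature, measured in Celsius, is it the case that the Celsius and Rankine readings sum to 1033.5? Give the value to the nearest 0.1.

Let C be the Celsius reading. The Rankine reading is R = 1.8·C + 491.67.
Require C + R = 1033.5: (2.8)·C + 491.67 = 1033.5.
C = (1033.5 - 491.67) / (2.8) = 193.5.

193.5°C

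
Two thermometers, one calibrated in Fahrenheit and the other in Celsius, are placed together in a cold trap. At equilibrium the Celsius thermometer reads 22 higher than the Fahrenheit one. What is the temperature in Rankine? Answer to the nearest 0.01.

Let x be the Fahrenheit reading; then the Celsius reading is 5/9·x - 17.7778.
(5/9·x - 17.7778) - x = 22  ⇒  (-4/9)·x = 39.7778  ⇒  x = -89.5000°F.
In Celsius: (-89.5 - 32) × 5/9 = -67.5000°C.
In Rankine: -67.5000 × 1.8 + 491.67 = 370.17°R.

370.17°R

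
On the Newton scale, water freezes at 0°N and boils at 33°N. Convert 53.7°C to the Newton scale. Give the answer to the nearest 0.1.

Linearly onto the Newton scale: 0 + (53.7000 / 100) × (33 - 0) = 17.7°N.

17.7°N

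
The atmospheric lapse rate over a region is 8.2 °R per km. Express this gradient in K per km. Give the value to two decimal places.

Since only a temperature interval is involved, the additive offset between the scales drops out.
A change of 1°R is a change of 5/9 K, so 8.2 × 5/9 = 4.56.

4.56 K/km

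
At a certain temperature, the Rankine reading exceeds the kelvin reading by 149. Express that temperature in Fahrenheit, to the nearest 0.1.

-124.4°F

Let x be the kelvin reading; then the Rankine reading is 1.8·x.
(1.8·x) - x = 149  ⇒  (0.8)·x = 149  ⇒  x = 186.2500 K.
In Celsius: 186.25 - 273.15 = -86.9000°C.
In Fahrenheit: -86.9000 × 1.8 + 32 = -124.4°F.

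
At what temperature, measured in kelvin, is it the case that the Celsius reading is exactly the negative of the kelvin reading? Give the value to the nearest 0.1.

Let K be the kelvin reading. The Celsius reading is C = 1·K - 273.15.
Require C = -1·K: 1·K - 273.15 = -1·K.
(2)·K = 273.15  ⇒  K = 136.6.

136.6 K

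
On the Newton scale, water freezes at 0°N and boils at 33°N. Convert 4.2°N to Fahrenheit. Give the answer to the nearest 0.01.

Linear interpolation between the fixed points: C = (4.2 - 0) × 100 / (33 - 0) = 12.7273°C.
Then 12.7273 × 1.8 + 32 = 54.91°F.

54.91°F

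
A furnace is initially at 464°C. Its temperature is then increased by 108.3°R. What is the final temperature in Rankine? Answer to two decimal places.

1435.17°R

The 108.3°R change is an interval, so only the factor 5/9 applies: +108.3 × 5/9 = +60.1667°C.
Final Celsius temperature: 464.0000 + 60.1667 = 524.1667°C.
In Rankine: 524.1667 × 1.8 + 491.67 = 1435.17°R.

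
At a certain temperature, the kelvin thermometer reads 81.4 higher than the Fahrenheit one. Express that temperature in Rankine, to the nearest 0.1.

851.1°R

Let x be the Fahrenheit reading; then the kelvin reading is 5/9·x + 255.372.
(5/9·x + 255.372) - x = 81.4  ⇒  (-4/9)·x = -173.972  ⇒  x = 391.4375°F.
In Celsius: (391.4375 - 32) × 5/9 = 199.6875°C.
In Rankine: 199.6875 × 1.8 + 491.67 = 851.1°R.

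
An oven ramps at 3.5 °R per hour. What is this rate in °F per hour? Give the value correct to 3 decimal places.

The quantity depends on a temperature interval, so only the ratio of degree sizes applies; the offset between the scales is irrelevant.
A change of 1°R is a change of 1°F, so 3.5 × 1 = 3.500.

3.500 °F/hour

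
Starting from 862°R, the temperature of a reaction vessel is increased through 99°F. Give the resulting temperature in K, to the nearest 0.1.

Initial temperature in Celsius: (862 - 491.67) × 5/9 = 205.7389°C.
The 99°F change is an interval, so only the factor 5/9 applies: +99 × 5/9 = +55.0000°C.
Final Celsius temperature: 205.7389 + 55.0000 = 260.7389°C.
In kelvin: 260.7389 + 273.15 = 533.9 K.

533.9 K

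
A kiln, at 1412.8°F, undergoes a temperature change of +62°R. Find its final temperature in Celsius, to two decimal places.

801.56°C

Initial temperature in Celsius: (1412.8 - 32) × 5/9 = 767.1111°C.
The 62°R change is an interval, so only the factor 5/9 applies: +62 × 5/9 = +34.4444°C.
Final Celsius temperature: 767.1111 + 34.4444 = 801.5556°C.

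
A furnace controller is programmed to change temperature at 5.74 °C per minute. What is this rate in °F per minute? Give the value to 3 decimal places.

10.332 °F/minute

The quantity depends on a temperature interval, so only the ratio of degree sizes applies; the offset between the scales is irrelevant.
A change of 1°C is a change of 1.8°F, so 5.74 × 1.8 = 10.332.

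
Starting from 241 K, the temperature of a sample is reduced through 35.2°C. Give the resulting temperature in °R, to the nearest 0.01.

370.44°R

Initial temperature in Celsius: 241 - 273.15 = -32.1500°C.
Final Celsius temperature: -32.1500 - 35.2000 = -67.3500°C.
In Rankine: -67.3500 × 1.8 + 491.67 = 370.44°R.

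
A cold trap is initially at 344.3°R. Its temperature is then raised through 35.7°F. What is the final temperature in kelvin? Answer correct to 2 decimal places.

211.11 K

Initial temperature in Celsius: (344.3 - 491.67) × 5/9 = -81.8722°C.
The 35.7°F change is an interval, so only the factor 5/9 applies: +35.7 × 5/9 = +19.8333°C.
Final Celsius temperature: -81.8722 + 19.8333 = -62.0389°C.
In kelvin: -62.0389 + 273.15 = 211.11 K.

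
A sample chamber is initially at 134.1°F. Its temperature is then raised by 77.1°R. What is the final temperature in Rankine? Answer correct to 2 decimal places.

670.87°R

Initial temperature in Celsius: (134.1 - 32) × 5/9 = 56.7222°C.
The 77.1°R change is an interval, so only the factor 5/9 applies: +77.1 × 5/9 = +42.8333°C.
Final Celsius temperature: 56.7222 + 42.8333 = 99.5556°C.
In Rankine: 99.5556 × 1.8 + 491.67 = 670.87°R.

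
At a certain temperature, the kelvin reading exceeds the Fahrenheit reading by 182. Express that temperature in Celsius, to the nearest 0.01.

Let x be the Fahrenheit reading; then the kelvin reading is 5/9·x + 255.372.
(5/9·x + 255.372) - x = 182  ⇒  (-4/9)·x = -73.3722  ⇒  x = 165.0875°F.
In Celsius: (165.0875 - 32) × 5/9 = 73.94°C.

73.94°C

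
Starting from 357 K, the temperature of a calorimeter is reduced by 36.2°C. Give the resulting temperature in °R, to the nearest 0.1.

577.4°R

Initial temperature in Celsius: 357 - 273.15 = 83.8500°C.
Final Celsius temperature: 83.8500 - 36.2000 = 47.6500°C.
In Rankine: 47.6500 × 1.8 + 491.67 = 577.4°R.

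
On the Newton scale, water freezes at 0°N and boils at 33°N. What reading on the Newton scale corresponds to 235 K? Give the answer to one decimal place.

First in Celsius: 235 - 273.15 = -38.1500°C.
Linearly onto the Newton scale: 0 + (-38.1500 / 100) × (33 - 0) = -12.6°N.

-12.6°N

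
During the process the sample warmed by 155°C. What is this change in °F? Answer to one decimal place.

For a temperature interval the offset drops out; only the factor 1.8 applies.
155 × 1.8 = 279.0.

279.0°F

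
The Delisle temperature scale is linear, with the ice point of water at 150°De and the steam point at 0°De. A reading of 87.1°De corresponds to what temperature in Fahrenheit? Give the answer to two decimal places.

Linear interpolation between the fixed points: C = (87.1 - 150) × 100 / (0 - 150) = 41.9333°C.
Then 41.9333 × 1.8 + 32 = 107.48°F.

107.48°F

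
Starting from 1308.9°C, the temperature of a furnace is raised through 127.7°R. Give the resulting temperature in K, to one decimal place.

1653.0 K

The 127.7°R change is an interval, so only the factor 5/9 applies: +127.7 × 5/9 = +70.9444°C.
Final Celsius temperature: 1308.9000 + 70.9444 = 1379.8444°C.
In kelvin: 1379.8444 + 273.15 = 1653.0 K.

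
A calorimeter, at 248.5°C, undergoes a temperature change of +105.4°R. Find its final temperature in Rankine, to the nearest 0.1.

1044.4°R

The 105.4°R change is an interval, so only the factor 5/9 applies: +105.4 × 5/9 = +58.5556°C.
Final Celsius temperature: 248.5000 + 58.5556 = 307.0556°C.
In Rankine: 307.0556 × 1.8 + 491.67 = 1044.4°R.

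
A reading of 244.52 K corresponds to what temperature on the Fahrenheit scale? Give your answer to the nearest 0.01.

In Celsius: 244.52 - 273.15 = -28.6300°C.
In Fahrenheit: -28.6300 × 1.8 + 32 = -19.53°F.

-19.53°F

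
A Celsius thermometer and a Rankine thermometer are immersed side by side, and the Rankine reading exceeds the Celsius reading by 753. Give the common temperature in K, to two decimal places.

599.81 K

Let x be the Celsius reading; then the Rankine reading is 1.8·x + 491.67.
(1.8·x + 491.67) - x = 753  ⇒  (0.8)·x = 261.33  ⇒  x = 326.6625°C.
In kelvin: 326.6625 + 273.15 = 599.81 K.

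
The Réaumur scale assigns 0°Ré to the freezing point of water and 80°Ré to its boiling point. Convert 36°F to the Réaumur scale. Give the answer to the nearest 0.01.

First in Celsius: (36 - 32) × 5/9 = 2.2222°C.
Linearly onto the Réaumur scale: 0 + (2.2222 / 100) × (80 - 0) = 1.78°Ré.

1.78°Ré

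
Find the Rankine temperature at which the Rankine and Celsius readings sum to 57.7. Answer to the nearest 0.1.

212.7°R

Let R be the Rankine reading. The Celsius reading is C = 5/9·R - 273.15.
Require R + C = 57.7: (14/9)·R - 273.15 = 57.7.
R = (57.7 + 273.15) / (14/9) = 212.7.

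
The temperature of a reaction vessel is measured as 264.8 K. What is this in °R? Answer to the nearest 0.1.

In Celsius: 264.8 - 273.15 = -8.3500°C.
In Rankine: -8.3500 × 1.8 + 491.67 = 476.6°R.

476.6°R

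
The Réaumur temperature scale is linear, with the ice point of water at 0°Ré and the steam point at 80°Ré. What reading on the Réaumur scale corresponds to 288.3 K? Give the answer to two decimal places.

12.12°Ré

First in Celsius: 288.3 - 273.15 = 15.1500°C.
Linearly onto the Réaumur scale: 0 + (15.1500 / 100) × (80 - 0) = 12.12°Ré.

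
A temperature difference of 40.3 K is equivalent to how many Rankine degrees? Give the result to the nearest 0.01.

An interval of 1 K corresponds to 1.8°R.
40.3 × 1.8 = 72.54.

72.54°R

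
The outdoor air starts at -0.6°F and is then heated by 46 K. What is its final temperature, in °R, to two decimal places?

541.87°R

Initial temperature in Celsius: (-0.6 - 32) × 5/9 = -18.1111°C.
The 46 K change is an interval; Kelvin and Celsius degrees are the same size, so ΔC = +46°C.
Final Celsius temperature: -18.1111 + 46.0000 = 27.8889°C.
In Rankine: 27.8889 × 1.8 + 491.67 = 541.87°R.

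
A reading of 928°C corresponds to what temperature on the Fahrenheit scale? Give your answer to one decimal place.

1702.4°F

In Fahrenheit: 928.0000 × 1.8 + 32 = 1702.4°F.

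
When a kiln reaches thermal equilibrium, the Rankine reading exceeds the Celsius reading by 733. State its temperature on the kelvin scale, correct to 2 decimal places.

574.81 K

Let x be the Celsius reading; then the Rankine reading is 1.8·x + 491.67.
(1.8·x + 491.67) - x = 733  ⇒  (0.8)·x = 241.33  ⇒  x = 301.6625°C.
In kelvin: 301.6625 + 273.15 = 574.81 K.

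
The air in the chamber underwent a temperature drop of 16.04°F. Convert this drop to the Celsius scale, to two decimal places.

8.91°C

Only the scale ratio 5/9 matters for a change in temperature.
16.04 × 5/9 = 8.91.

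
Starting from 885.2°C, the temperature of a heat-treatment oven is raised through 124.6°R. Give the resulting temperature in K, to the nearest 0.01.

1227.57 K

The 124.6°R change is an interval, so only the factor 5/9 applies: +124.6 × 5/9 = +69.2222°C.
Final Celsius temperature: 885.2000 + 69.2222 = 954.4222°C.
In kelvin: 954.4222 + 273.15 = 1227.57 K.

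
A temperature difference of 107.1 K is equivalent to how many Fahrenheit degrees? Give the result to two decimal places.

192.78°F

An interval of 1 K corresponds to 1.8°F.
107.1 × 1.8 = 192.78.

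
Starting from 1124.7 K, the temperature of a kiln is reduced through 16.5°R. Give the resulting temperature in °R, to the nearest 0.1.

2008.0°R

Initial temperature in Celsius: 1124.7 - 273.15 = 851.5500°C.
The 16.5°R change is an interval, so only the factor 5/9 applies: -16.5 × 5/9 = -9.1667°C.
Final Celsius temperature: 851.5500 - 9.1667 = 842.3833°C.
In Rankine: 842.3833 × 1.8 + 491.67 = 2008.0°R.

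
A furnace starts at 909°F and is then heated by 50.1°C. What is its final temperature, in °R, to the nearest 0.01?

1458.85°R

Initial temperature in Celsius: (909 - 32) × 5/9 = 487.2222°C.
Final Celsius temperature: 487.2222 + 50.1000 = 537.3222°C.
In Rankine: 537.3222 × 1.8 + 491.67 = 1458.85°R.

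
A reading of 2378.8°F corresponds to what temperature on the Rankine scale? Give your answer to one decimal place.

2838.5°R

In Celsius: (2378.8 - 32) × 5/9 = 1303.7778°C.
In Rankine: 1303.7778 × 1.8 + 491.67 = 2838.5°R.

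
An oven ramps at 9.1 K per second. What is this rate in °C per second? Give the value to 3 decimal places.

The quantity depends on a temperature interval, so only the ratio of degree sizes applies; the offset between the scales is irrelevant.
A change of 1 K is a change of 1°C, so 9.1 × 1 = 9.100.

9.100 °C/second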